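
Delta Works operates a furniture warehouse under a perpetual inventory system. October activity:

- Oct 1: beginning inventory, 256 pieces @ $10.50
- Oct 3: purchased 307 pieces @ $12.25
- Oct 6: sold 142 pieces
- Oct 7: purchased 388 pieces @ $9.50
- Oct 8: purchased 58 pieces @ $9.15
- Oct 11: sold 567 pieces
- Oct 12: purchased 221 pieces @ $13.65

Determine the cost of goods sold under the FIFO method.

COGS = $7,835.75

Oct 6, 142 sold [FIFO — oldest first]: 142 @ $10.50 = $1,491.00
Oct 11, 567 sold [FIFO — oldest first]: 114 @ $10.50 + 307 @ $12.25 + 146 @ $9.50 = $6,344.75
Total COGS = $1,491.00 + $6,344.75 = $7,835.75
Ending inventory: 242 @ $9.50 + 58 @ $9.15 + 221 @ $13.65 = $5,846.35
Check: goods available $13,682.10 = COGS $7,835.75 + ending $5,846.35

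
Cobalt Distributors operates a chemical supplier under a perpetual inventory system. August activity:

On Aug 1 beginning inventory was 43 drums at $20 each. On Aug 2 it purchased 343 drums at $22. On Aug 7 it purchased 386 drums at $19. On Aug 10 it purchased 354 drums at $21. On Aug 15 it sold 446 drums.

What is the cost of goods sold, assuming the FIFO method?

Aug 15, 446 sold [FIFO — oldest first]: 43 @ $20 + 343 @ $22 + 60 @ $19 = $9,546
Ending inventory: 326 @ $19 + 354 @ $21 = $13,628
Check: goods available $23,174 = COGS $9,546 + ending $13,628

COGS = $9,546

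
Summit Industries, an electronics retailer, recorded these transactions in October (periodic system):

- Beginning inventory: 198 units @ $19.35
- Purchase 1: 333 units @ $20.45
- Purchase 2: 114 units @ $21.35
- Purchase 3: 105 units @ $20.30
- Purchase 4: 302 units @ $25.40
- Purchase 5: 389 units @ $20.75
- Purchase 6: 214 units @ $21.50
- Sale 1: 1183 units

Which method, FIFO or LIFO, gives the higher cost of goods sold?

FIFO COGS: 198 @ $19.35 + 333 @ $20.45 + 114 @ $21.35 + 105 @ $20.30 + 302 @ $25.40 + 131 @ $20.75 = $25,595.60
LIFO COGS: 214 @ $21.50 + 389 @ $20.75 + 302 @ $25.40 + 105 @ $20.30 + 114 @ $21.35 + 59 @ $20.45 = $26,115.50

LIFO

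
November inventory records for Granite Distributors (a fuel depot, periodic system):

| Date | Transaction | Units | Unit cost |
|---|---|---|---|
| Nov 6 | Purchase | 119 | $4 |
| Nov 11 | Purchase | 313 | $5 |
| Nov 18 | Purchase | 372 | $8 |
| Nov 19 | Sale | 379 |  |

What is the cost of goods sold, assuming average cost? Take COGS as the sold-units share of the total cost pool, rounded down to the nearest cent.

Nov 19, sell 379: 379/804 × $5,017.00 → $2,364.97
Ending inventory (cost pool remaining) = $2,652.03

COGS = $2,364.97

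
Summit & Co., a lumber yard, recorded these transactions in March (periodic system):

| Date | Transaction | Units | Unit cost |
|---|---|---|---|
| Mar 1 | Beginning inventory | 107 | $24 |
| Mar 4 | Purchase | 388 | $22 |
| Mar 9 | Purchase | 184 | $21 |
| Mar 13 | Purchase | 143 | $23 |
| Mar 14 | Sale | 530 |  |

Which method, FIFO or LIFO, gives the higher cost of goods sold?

FIFO

FIFO COGS: 107 @ $24 + 388 @ $22 + 35 @ $21 = $11,839
LIFO COGS: 143 @ $23 + 184 @ $21 + 203 @ $22 = $11,619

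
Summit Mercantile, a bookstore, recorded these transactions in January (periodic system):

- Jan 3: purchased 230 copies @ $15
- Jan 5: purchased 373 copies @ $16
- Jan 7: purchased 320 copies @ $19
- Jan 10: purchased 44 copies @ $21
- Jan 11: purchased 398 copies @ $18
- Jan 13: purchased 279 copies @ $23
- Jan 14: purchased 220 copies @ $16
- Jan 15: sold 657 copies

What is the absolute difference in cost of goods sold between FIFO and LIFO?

$2,337

FIFO COGS: 230 @ $15 + 373 @ $16 + 54 @ $19 = $10,444
LIFO COGS: 220 @ $16 + 279 @ $23 + 158 @ $18 = $12,781
Difference = |$10,444 − $12,781| = $2,337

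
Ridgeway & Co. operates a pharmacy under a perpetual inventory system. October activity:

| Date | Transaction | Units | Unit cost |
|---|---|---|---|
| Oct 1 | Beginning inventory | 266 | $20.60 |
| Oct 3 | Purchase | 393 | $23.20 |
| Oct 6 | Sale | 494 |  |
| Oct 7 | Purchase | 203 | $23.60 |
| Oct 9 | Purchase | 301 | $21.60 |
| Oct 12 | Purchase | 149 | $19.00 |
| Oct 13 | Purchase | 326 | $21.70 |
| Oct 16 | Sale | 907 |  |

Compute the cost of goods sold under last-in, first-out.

COGS = $30,696.60

Oct 6, 494 sold [LIFO — newest first]: 393 @ $23.20 + 101 @ $20.60 = $11,198.20
Oct 16, 907 sold [LIFO — newest first]: 326 @ $21.70 + 149 @ $19.00 + 301 @ $21.60 + 131 @ $23.60 = $19,498.40
Total COGS = $11,198.20 + $19,498.40 = $30,696.60
Ending inventory: 165 @ $20.60 + 72 @ $23.60 = $5,098.20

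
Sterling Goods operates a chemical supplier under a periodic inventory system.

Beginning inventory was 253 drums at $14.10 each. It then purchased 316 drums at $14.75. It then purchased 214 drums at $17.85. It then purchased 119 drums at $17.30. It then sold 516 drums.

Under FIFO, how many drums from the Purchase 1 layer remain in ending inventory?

Sale 1 (516) [FIFO — oldest first]: 253 @ $14.10 + 263 @ $14.75 = $7,446.55
Ending inventory: 53 @ $14.75 + 214 @ $17.85 + 119 @ $17.30 = $6,660.35

53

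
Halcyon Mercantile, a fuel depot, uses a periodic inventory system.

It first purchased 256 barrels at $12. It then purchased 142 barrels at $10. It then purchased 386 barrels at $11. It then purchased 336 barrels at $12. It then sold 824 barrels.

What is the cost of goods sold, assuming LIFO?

COGS = $9,298

Sale 1 (824) [LIFO — newest first]: 336 @ $12 + 386 @ $11 + 102 @ $10 = $9,298
Ending inventory: 256 @ $12 + 40 @ $10 = $3,472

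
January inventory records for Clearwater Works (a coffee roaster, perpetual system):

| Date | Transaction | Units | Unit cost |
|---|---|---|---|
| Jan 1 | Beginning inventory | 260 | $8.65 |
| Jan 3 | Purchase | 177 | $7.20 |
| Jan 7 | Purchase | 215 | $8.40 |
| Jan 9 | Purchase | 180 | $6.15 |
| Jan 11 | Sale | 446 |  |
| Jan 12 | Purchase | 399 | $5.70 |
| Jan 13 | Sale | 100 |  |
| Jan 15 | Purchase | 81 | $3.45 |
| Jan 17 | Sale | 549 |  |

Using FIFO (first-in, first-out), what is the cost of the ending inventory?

Ending inventory = $1,054.65

Jan 11, 446 sold [FIFO — oldest first]: 260 @ $8.65 + 177 @ $7.20 + 9 @ $8.40 = $3,599.00
Jan 13, 100 sold [FIFO — oldest first]: 100 @ $8.40 = $840.00
Jan 17, 549 sold [FIFO — oldest first]: 106 @ $8.40 + 180 @ $6.15 + 263 @ $5.70 = $3,496.50
Total COGS = $3,599.00 + $840.00 + $3,496.50 = $7,935.50
Ending inventory: 136 @ $5.70 + 81 @ $3.45 = $1,054.65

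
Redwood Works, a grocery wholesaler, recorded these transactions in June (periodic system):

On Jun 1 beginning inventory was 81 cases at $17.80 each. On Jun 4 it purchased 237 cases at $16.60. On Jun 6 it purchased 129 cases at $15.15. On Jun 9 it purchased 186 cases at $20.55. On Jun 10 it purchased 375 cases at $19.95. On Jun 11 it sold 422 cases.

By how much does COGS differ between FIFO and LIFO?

$1,495.50

FIFO COGS: 81 @ $17.80 + 237 @ $16.60 + 104 @ $15.15 = $6,951.60
LIFO COGS: 375 @ $19.95 + 47 @ $20.55 = $8,447.10
Difference = |$6,951.60 − $8,447.10| = $1,495.50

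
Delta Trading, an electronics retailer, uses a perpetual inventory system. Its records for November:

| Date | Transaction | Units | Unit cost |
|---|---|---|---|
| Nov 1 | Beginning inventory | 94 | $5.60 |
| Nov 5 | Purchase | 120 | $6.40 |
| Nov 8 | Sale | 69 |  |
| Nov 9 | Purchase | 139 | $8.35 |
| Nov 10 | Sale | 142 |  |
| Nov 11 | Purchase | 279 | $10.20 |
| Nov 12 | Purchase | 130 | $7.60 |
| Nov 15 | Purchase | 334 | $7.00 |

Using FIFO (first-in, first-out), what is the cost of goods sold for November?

COGS = $1,275.20

Nov 8, 69 sold [FIFO — oldest first]: 69 @ $5.60 = $386.40
Nov 10, 142 sold [FIFO — oldest first]: 25 @ $5.60 + 117 @ $6.40 = $888.80
Total COGS = $386.40 + $888.80 = $1,275.20
Ending inventory: 3 @ $6.40 + 139 @ $8.35 + 279 @ $10.20 + 130 @ $7.60 + 334 @ $7.00 = $7,351.65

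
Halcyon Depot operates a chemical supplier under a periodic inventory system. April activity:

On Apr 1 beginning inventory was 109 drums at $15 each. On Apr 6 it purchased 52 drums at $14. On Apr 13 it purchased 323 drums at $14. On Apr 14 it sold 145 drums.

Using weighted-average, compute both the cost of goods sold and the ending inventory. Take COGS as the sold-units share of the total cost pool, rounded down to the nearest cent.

COGS = $2,062.65; ending inventory = $4,822.35

Apr 14, sell 145: 145/484 × $6,885.00 → $2,062.65
Ending inventory (cost pool remaining) = $4,822.35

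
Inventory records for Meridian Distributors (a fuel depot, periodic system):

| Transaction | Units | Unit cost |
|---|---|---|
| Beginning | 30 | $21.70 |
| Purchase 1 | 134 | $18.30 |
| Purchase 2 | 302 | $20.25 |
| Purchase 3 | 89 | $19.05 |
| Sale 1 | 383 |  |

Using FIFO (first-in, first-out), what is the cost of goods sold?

Sale 1 (383) [FIFO — oldest first]: 30 @ $21.70 + 134 @ $18.30 + 219 @ $20.25 = $7,537.95
Ending inventory: 83 @ $20.25 + 89 @ $19.05 = $3,376.20
Check: goods available $10,914.15 = COGS $7,537.95 + ending $3,376.20

COGS = $7,537.95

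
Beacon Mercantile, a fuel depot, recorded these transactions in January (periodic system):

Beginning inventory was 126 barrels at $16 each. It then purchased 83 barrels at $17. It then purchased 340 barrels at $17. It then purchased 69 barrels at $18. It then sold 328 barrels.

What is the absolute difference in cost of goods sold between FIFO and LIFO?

FIFO COGS: 126 @ $16 + 83 @ $17 + 119 @ $17 = $5,450
LIFO COGS: 69 @ $18 + 259 @ $17 = $5,645
Difference = |$5,450 − $5,645| = $195

$195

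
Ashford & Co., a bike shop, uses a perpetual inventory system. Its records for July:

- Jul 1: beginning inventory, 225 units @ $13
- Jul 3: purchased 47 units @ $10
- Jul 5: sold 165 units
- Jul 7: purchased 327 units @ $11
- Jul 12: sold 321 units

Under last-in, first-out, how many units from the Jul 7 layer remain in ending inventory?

Jul 5, 165 sold [LIFO — newest first]: 47 @ $10 + 118 @ $13 = $2,004
Jul 12, 321 sold [LIFO — newest first]: 321 @ $11 = $3,531
Total COGS = $2,004 + $3,531 = $5,535
Ending inventory: 107 @ $13 + 6 @ $11 = $1,457
Check: goods available $6,992 = COGS $5,535 + ending $1,457

6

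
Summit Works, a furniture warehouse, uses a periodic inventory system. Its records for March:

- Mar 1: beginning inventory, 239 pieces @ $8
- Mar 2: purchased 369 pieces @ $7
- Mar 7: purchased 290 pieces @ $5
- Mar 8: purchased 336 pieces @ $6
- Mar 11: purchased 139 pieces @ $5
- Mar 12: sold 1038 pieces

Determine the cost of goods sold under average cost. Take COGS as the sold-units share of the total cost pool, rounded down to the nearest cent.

COGS = $6,544.01

Mar 12, sell 1038: 1038/1373 × $8,656.00 → $6,544.01
Ending inventory (cost pool remaining) = $2,111.99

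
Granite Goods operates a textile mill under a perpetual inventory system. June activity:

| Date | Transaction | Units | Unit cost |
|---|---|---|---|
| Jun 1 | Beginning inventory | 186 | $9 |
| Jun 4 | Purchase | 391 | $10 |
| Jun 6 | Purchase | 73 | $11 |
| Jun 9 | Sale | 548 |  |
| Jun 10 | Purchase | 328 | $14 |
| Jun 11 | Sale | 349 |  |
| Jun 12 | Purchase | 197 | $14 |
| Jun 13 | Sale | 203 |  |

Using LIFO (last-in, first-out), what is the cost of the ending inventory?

Jun 9, 548 sold [LIFO — newest first]: 73 @ $11 + 391 @ $10 + 84 @ $9 = $5,469
Jun 11, 349 sold [LIFO — newest first]: 328 @ $14 + 21 @ $9 = $4,781
Jun 13, 203 sold [LIFO — newest first]: 197 @ $14 + 6 @ $9 = $2,812
Total COGS = $5,469 + $4,781 + $2,812 = $13,062
Ending inventory: 75 @ $9 = $675
Check: goods available $13,737 = COGS $13,062 + ending $675

Ending inventory = $675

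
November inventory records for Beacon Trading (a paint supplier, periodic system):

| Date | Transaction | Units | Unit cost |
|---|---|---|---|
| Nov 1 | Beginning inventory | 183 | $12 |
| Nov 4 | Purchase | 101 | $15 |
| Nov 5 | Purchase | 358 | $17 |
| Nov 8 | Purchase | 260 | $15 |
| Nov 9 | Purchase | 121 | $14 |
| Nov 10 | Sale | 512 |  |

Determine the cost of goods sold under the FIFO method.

COGS = $7,587

Nov 10, 512 sold [FIFO — oldest first]: 183 @ $12 + 101 @ $15 + 228 @ $17 = $7,587
Ending inventory: 130 @ $17 + 260 @ $15 + 121 @ $14 = $7,804
Check: goods available $15,391 = COGS $7,587 + ending $7,804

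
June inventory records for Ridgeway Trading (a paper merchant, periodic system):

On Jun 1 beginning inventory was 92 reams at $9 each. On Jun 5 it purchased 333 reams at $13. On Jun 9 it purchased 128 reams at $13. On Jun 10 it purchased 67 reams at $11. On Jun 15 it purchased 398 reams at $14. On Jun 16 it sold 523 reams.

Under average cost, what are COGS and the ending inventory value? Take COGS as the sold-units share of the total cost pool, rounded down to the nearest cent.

Jun 16, sell 523: 523/1018 × $13,130.00 → $6,745.56
Ending inventory (cost pool remaining) = $6,384.44
Check: goods available $13,130.00 = COGS $6,745.56 + ending $6,384.44

COGS = $6,745.56; ending inventory = $6,384.44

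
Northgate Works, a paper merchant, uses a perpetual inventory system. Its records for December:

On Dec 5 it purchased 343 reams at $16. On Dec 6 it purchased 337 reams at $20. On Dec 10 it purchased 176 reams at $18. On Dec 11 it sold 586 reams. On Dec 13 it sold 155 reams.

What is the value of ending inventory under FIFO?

Dec 11, 586 sold [FIFO — oldest first]: 343 @ $16 + 243 @ $20 = $10,348
Dec 13, 155 sold [FIFO — oldest first]: 94 @ $20 + 61 @ $18 = $2,978
Total COGS = $10,348 + $2,978 = $13,326
Ending inventory: 115 @ $18 = $2,070
Check: goods available $15,396 = COGS $13,326 + ending $2,070

Ending inventory = $2,070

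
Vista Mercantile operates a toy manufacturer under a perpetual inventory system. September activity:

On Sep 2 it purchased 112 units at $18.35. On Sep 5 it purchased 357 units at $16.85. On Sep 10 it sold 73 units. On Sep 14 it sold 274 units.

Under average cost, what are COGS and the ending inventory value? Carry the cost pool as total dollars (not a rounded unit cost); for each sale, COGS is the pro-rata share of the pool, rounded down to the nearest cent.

After Sep 2: 112 on hand, pool $2,055.20 (≈ $18.3500 each)
After Sep 5: 469 on hand, pool $8,070.65 (≈ $17.2082 each)
Sep 10, sell 73: 73/469 × $8,070.65 → $1,256.19
Sep 14, sell 274: 274/396 × $6,814.46 → $4,715.05
Total COGS = $1,256.19 + $4,715.05 = $5,971.24
Ending inventory (cost pool remaining) = $2,099.41
Check: goods available $8,070.65 = COGS $5,971.24 + ending $2,099.41

COGS = $5,971.24; ending inventory = $2,099.41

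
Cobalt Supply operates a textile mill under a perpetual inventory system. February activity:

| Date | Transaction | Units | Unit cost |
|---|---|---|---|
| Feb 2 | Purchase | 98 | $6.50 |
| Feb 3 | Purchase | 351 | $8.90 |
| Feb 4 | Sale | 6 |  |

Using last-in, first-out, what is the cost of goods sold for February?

Feb 4, 6 sold [LIFO — newest first]: 6 @ $8.90 = $53.40
Ending inventory: 98 @ $6.50 + 345 @ $8.90 = $3,707.50

COGS = $53.40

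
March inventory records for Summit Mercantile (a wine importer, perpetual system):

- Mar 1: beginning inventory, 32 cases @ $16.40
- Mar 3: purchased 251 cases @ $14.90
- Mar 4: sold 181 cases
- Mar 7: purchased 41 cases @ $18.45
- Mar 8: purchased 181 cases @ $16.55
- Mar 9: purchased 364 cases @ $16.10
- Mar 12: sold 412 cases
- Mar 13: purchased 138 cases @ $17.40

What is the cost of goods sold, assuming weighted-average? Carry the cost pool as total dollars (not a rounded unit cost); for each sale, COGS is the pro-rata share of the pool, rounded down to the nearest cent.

COGS = $9,404.33

After Mar 1: 32 on hand, pool $524.80 (≈ $16.4000 each)
After Mar 3: 283 on hand, pool $4,264.70 (≈ $15.0696 each)
Mar 4, sell 181: 181/283 × $4,264.70 → $2,727.59
After Mar 7: 143 on hand, pool $2,293.56 (≈ $16.0389 each)
After Mar 8: 324 on hand, pool $5,289.11 (≈ $16.3244 each)
After Mar 9: 688 on hand, pool $11,149.51 (≈ $16.2057 each)
Mar 12, sell 412: 412/688 × $11,149.51 → $6,676.74
After Mar 13: 414 on hand, pool $6,873.97 (≈ $16.6038 each)
Total COGS = $2,727.59 + $6,676.74 = $9,404.33
Ending inventory (cost pool remaining) = $6,873.97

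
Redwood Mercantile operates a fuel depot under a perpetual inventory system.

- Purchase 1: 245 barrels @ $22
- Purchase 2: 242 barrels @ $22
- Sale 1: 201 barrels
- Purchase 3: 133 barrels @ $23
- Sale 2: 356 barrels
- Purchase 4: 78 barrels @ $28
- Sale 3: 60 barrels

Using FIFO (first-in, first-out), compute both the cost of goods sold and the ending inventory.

COGS = $13,704; ending inventory = $2,253

Sale 1 (201) [FIFO — oldest first]: 201 @ $22 = $4,422
Sale 2 (356) [FIFO — oldest first]: 44 @ $22 + 242 @ $22 + 70 @ $23 = $7,902
Sale 3 (60) [FIFO — oldest first]: 60 @ $23 = $1,380
Total COGS = $4,422 + $7,902 + $1,380 = $13,704
Ending inventory: 3 @ $23 + 78 @ $28 = $2,253
Check: goods available $15,957 = COGS $13,704 + ending $2,253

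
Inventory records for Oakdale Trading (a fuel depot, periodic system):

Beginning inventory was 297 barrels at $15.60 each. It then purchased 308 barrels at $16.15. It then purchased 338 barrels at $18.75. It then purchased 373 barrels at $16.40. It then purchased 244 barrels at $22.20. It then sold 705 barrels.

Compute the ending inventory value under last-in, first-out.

Sale 1 (705) [LIFO — newest first]: 244 @ $22.20 + 373 @ $16.40 + 88 @ $18.75 = $13,184.00
Ending inventory: 297 @ $15.60 + 308 @ $16.15 + 250 @ $18.75 = $14,294.90
Check: goods available $27,478.90 = COGS $13,184.00 + ending $14,294.90

Ending inventory = $14,294.90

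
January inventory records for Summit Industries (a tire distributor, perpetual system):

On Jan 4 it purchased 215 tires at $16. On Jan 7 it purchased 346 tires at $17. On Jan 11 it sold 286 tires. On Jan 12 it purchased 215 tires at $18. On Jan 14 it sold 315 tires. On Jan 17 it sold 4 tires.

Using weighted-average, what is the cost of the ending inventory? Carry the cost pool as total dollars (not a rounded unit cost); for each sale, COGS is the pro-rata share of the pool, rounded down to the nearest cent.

Ending inventory = $2,945.26

After Jan 4: 215 on hand, pool $3,440.00 (≈ $16.0000 each)
After Jan 7: 561 on hand, pool $9,322.00 (≈ $16.6168 each)
Jan 11, sell 286: 286/561 × $9,322.00 → $4,752.39
After Jan 12: 490 on hand, pool $8,439.61 (≈ $17.2237 each)
Jan 14, sell 315: 315/490 × $8,439.61 → $5,425.46
Jan 17, sell 4: 4/175 × $3,014.15 → $68.89
Total COGS = $4,752.39 + $5,425.46 + $68.89 = $10,246.74
Ending inventory (cost pool remaining) = $2,945.26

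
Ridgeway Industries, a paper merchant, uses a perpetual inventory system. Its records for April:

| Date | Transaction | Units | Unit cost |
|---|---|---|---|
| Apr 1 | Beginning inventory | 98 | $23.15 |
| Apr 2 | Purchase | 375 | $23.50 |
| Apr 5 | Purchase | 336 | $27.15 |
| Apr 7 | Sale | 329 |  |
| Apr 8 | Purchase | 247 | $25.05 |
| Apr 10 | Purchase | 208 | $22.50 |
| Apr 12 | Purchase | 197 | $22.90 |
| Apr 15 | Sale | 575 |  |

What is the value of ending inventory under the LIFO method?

Apr 7, 329 sold [LIFO — newest first]: 329 @ $27.15 = $8,932.35
Apr 15, 575 sold [LIFO — newest first]: 197 @ $22.90 + 208 @ $22.50 + 170 @ $25.05 = $13,449.80
Total COGS = $8,932.35 + $13,449.80 = $22,382.15
Ending inventory: 98 @ $23.15 + 375 @ $23.50 + 7 @ $27.15 + 77 @ $25.05 = $13,200.10

Ending inventory = $13,200.10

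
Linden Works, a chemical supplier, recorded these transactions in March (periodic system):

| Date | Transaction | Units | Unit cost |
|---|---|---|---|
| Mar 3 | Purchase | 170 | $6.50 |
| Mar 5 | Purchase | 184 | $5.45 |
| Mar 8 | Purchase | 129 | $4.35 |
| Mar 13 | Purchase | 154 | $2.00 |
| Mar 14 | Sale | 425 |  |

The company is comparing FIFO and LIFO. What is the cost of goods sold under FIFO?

COGS = $2,416.65

FIFO COGS: 170 @ $6.50 + 184 @ $5.45 + 71 @ $4.35 = $2,416.65
LIFO COGS: 154 @ $2.00 + 129 @ $4.35 + 142 @ $5.45 = $1,643.05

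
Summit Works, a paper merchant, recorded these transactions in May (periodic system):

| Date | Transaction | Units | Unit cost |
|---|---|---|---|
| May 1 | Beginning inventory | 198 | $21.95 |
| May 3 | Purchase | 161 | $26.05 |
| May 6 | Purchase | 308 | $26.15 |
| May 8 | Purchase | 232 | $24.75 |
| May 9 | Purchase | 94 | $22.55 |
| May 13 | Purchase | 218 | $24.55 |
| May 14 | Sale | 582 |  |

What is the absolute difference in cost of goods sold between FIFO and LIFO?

$164.30

FIFO COGS: 198 @ $21.95 + 161 @ $26.05 + 223 @ $26.15 = $14,371.60
LIFO COGS: 218 @ $24.55 + 94 @ $22.55 + 232 @ $24.75 + 38 @ $26.15 = $14,207.30
Difference = |$14,371.60 − $14,207.30| = $164.30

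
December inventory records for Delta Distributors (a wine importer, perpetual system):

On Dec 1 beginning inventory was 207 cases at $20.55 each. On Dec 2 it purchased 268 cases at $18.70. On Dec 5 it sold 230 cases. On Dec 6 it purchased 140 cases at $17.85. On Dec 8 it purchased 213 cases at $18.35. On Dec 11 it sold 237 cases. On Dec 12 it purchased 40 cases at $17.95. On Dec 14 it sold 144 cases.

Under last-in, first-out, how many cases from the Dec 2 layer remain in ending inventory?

38

Dec 5, 230 sold [LIFO — newest first]: 230 @ $18.70 = $4,301.00
Dec 11, 237 sold [LIFO — newest first]: 213 @ $18.35 + 24 @ $17.85 = $4,336.95
Dec 14, 144 sold [LIFO — newest first]: 40 @ $17.95 + 104 @ $17.85 = $2,574.40
Total COGS = $4,301.00 + $4,336.95 + $2,574.40 = $11,212.35
Ending inventory: 207 @ $20.55 + 38 @ $18.70 + 12 @ $17.85 = $5,178.65
Check: goods available $16,391.00 = COGS $11,212.35 + ending $5,178.65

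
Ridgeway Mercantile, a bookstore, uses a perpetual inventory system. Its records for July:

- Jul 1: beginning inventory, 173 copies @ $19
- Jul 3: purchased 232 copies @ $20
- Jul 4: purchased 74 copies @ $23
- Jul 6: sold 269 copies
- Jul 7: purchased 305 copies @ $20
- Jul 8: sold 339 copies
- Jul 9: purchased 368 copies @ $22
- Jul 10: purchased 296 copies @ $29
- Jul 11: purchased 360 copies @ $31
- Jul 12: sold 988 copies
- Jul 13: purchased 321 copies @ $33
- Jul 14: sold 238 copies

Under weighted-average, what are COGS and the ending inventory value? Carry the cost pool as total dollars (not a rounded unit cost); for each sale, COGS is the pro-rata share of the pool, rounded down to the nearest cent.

After Jul 1: 173 on hand, pool $3,287.00 (≈ $19.0000 each)
After Jul 3: 405 on hand, pool $7,927.00 (≈ $19.5728 each)
After Jul 4: 479 on hand, pool $9,629.00 (≈ $20.1023 each)
Jul 6, sell 269: 269/479 × $9,629.00 → $5,407.51
After Jul 7: 515 on hand, pool $10,321.49 (≈ $20.0417 each)
Jul 8, sell 339: 339/515 × $10,321.49 → $6,794.14
After Jul 9: 544 on hand, pool $11,623.35 (≈ $21.3665 each)
After Jul 10: 840 on hand, pool $20,207.35 (≈ $24.0564 each)
After Jul 11: 1200 on hand, pool $31,367.35 (≈ $26.1395 each)
Jul 12, sell 988: 988/1200 × $31,367.35 → $25,825.78
After Jul 13: 533 on hand, pool $16,134.57 (≈ $30.2712 each)
Jul 14, sell 238: 238/533 × $16,134.57 → $7,204.55
Total COGS = $5,407.51 + $6,794.14 + $25,825.78 + $7,204.55 = $45,231.98
Ending inventory (cost pool remaining) = $8,930.02

COGS = $45,231.98; ending inventory = $8,930.02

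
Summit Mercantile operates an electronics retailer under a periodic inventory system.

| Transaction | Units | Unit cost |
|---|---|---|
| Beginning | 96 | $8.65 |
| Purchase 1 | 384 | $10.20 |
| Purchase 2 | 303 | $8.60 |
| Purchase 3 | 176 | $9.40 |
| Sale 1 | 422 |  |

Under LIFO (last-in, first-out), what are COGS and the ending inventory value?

Sale 1 (422) [LIFO — newest first]: 176 @ $9.40 + 246 @ $8.60 = $3,770.00
Ending inventory: 96 @ $8.65 + 384 @ $10.20 + 57 @ $8.60 = $5,237.40
Check: goods available $9,007.40 = COGS $3,770.00 + ending $5,237.40

COGS = $3,770.00; ending inventory = $5,237.40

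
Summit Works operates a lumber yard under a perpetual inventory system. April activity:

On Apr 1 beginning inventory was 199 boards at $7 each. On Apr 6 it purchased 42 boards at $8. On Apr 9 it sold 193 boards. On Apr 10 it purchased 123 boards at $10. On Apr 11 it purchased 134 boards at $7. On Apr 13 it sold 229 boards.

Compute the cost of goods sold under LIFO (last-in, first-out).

Apr 9, 193 sold [LIFO — newest first]: 42 @ $8 + 151 @ $7 = $1,393
Apr 13, 229 sold [LIFO — newest first]: 134 @ $7 + 95 @ $10 = $1,888
Total COGS = $1,393 + $1,888 = $3,281
Ending inventory: 48 @ $7 + 28 @ $10 = $616

COGS = $3,281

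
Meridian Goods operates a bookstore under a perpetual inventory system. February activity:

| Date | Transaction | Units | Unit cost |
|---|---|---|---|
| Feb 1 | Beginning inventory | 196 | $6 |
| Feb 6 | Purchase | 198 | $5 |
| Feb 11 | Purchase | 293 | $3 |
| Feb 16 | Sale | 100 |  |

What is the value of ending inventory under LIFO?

Ending inventory = $2,745

Feb 16, 100 sold [LIFO — newest first]: 100 @ $3 = $300
Ending inventory: 196 @ $6 + 198 @ $5 + 193 @ $3 = $2,745
Check: goods available $3,045 = COGS $300 + ending $2,745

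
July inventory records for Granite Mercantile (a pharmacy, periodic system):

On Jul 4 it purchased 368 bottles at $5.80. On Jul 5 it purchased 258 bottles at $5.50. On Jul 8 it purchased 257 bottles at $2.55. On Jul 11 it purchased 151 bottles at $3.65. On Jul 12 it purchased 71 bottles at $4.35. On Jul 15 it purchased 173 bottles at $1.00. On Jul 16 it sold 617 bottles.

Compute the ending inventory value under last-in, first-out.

Jul 16, 617 sold [LIFO — newest first]: 173 @ $1.00 + 71 @ $4.35 + 151 @ $3.65 + 222 @ $2.55 = $1,599.10
Ending inventory: 368 @ $5.80 + 258 @ $5.50 + 35 @ $2.55 = $3,642.65
Check: goods available $5,241.75 = COGS $1,599.10 + ending $3,642.65

Ending inventory = $3,642.65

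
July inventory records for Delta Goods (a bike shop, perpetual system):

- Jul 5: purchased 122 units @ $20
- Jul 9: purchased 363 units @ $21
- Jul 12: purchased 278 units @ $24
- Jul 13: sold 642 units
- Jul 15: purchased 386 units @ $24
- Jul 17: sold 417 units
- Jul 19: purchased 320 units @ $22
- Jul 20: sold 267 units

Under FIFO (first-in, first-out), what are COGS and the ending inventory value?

COGS = $29,893; ending inventory = $3,146

Jul 13, 642 sold [FIFO — oldest first]: 122 @ $20 + 363 @ $21 + 157 @ $24 = $13,831
Jul 17, 417 sold [FIFO — oldest first]: 121 @ $24 + 296 @ $24 = $10,008
Jul 20, 267 sold [FIFO — oldest first]: 90 @ $24 + 177 @ $22 = $6,054
Total COGS = $13,831 + $10,008 + $6,054 = $29,893
Ending inventory: 143 @ $22 = $3,146
Check: goods available $33,039 = COGS $29,893 + ending $3,146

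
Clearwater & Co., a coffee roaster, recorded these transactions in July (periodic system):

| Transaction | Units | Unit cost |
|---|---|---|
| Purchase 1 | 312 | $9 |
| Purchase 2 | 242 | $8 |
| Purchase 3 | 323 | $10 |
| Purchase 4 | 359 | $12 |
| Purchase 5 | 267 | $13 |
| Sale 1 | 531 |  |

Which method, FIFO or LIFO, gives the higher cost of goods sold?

FIFO COGS: 312 @ $9 + 219 @ $8 = $4,560
LIFO COGS: 267 @ $13 + 264 @ $12 = $6,639

LIFO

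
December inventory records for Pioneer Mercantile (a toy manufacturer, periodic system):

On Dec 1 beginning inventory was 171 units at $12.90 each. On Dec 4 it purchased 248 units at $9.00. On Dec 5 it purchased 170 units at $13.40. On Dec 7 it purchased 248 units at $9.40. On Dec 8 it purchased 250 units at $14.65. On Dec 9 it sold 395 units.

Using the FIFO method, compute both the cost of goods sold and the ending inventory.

Dec 9, 395 sold [FIFO — oldest first]: 171 @ $12.90 + 224 @ $9.00 = $4,221.90
Ending inventory: 24 @ $9.00 + 170 @ $13.40 + 248 @ $9.40 + 250 @ $14.65 = $8,487.70
Check: goods available $12,709.60 = COGS $4,221.90 + ending $8,487.70

COGS = $4,221.90; ending inventory = $8,487.70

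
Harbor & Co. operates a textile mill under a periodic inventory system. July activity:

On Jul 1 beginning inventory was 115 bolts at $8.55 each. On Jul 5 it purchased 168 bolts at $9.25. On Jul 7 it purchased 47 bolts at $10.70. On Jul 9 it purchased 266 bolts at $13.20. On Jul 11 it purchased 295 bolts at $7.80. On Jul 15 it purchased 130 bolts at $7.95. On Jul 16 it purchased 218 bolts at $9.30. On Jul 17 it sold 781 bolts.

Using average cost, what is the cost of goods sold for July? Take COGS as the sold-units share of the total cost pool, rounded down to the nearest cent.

Jul 17, sell 781: 781/1239 × $11,913.25 → $7,509.48
Ending inventory (cost pool remaining) = $4,403.77

COGS = $7,509.48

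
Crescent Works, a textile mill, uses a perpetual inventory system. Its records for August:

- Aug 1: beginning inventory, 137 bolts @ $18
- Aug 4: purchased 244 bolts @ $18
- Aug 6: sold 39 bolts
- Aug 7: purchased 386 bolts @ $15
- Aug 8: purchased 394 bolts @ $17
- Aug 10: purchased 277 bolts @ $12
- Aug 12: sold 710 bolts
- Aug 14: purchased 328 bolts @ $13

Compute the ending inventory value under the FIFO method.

Ending inventory = $14,556

Aug 6, 39 sold [FIFO — oldest first]: 39 @ $18 = $702
Aug 12, 710 sold [FIFO — oldest first]: 98 @ $18 + 244 @ $18 + 368 @ $15 = $11,676
Total COGS = $702 + $11,676 = $12,378
Ending inventory: 18 @ $15 + 394 @ $17 + 277 @ $12 + 328 @ $13 = $14,556
Check: goods available $26,934 = COGS $12,378 + ending $14,556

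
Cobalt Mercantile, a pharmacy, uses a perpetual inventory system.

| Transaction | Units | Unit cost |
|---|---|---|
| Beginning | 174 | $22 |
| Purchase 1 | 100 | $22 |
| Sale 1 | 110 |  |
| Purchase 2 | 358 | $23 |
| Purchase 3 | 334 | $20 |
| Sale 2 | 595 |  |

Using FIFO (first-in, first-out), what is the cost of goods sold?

Sale 1 (110) [FIFO — oldest first]: 110 @ $22 = $2,420
Sale 2 (595) [FIFO — oldest first]: 64 @ $22 + 100 @ $22 + 358 @ $23 + 73 @ $20 = $13,302
Total COGS = $2,420 + $13,302 = $15,722
Ending inventory: 261 @ $20 = $5,220
Check: goods available $20,942 = COGS $15,722 + ending $5,220

COGS = $15,722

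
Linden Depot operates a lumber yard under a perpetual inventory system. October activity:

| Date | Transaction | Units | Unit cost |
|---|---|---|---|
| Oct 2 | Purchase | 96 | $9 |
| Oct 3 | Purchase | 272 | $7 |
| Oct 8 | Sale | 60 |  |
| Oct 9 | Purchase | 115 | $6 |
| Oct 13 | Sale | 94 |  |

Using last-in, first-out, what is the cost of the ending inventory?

Oct 8, 60 sold [LIFO — newest first]: 60 @ $7 = $420
Oct 13, 94 sold [LIFO — newest first]: 94 @ $6 = $564
Total COGS = $420 + $564 = $984
Ending inventory: 96 @ $9 + 212 @ $7 + 21 @ $6 = $2,474

Ending inventory = $2,474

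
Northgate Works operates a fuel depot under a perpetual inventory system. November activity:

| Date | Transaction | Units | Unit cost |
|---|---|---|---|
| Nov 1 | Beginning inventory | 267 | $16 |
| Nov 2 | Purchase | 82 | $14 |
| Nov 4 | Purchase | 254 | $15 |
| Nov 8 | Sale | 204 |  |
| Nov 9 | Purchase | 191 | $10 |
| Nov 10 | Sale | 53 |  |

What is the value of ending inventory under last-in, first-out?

Nov 8, 204 sold [LIFO — newest first]: 204 @ $15 = $3,060
Nov 10, 53 sold [LIFO — newest first]: 53 @ $10 = $530
Total COGS = $3,060 + $530 = $3,590
Ending inventory: 267 @ $16 + 82 @ $14 + 50 @ $15 + 138 @ $10 = $7,550

Ending inventory = $7,550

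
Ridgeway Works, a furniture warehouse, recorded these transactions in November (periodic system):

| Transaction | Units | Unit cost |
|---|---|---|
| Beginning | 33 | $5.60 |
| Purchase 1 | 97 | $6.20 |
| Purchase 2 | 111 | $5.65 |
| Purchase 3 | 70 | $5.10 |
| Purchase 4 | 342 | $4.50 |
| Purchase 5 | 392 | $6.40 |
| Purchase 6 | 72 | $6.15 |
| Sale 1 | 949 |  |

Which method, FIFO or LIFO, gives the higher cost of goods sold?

FIFO COGS: 33 @ $5.60 + 97 @ $6.20 + 111 @ $5.65 + 70 @ $5.10 + 342 @ $4.50 + 296 @ $6.40 = $5,203.75
LIFO COGS: 72 @ $6.15 + 392 @ $6.40 + 342 @ $4.50 + 70 @ $5.10 + 73 @ $5.65 = $5,260.05

LIFO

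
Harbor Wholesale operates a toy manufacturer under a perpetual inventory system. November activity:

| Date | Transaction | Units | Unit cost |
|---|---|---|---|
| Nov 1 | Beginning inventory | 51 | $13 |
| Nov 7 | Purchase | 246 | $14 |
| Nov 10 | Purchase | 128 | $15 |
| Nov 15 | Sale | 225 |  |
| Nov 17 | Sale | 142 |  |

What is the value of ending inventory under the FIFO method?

Ending inventory = $870

Nov 15, 225 sold [FIFO — oldest first]: 51 @ $13 + 174 @ $14 = $3,099
Nov 17, 142 sold [FIFO — oldest first]: 72 @ $14 + 70 @ $15 = $2,058
Total COGS = $3,099 + $2,058 = $5,157
Ending inventory: 58 @ $15 = $870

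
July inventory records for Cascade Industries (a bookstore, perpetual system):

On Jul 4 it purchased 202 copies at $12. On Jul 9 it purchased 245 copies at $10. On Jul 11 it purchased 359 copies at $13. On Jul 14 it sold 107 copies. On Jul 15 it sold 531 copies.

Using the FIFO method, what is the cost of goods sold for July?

COGS = $7,357

Jul 14, 107 sold [FIFO — oldest first]: 107 @ $12 = $1,284
Jul 15, 531 sold [FIFO — oldest first]: 95 @ $12 + 245 @ $10 + 191 @ $13 = $6,073
Total COGS = $1,284 + $6,073 = $7,357
Ending inventory: 168 @ $13 = $2,184
Check: goods available $9,541 = COGS $7,357 + ending $2,184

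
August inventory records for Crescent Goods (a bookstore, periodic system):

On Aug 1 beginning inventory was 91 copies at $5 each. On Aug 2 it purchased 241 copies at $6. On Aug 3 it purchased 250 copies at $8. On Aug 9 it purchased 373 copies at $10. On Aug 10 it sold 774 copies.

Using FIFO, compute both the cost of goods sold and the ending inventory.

COGS = $5,821; ending inventory = $1,810

Aug 10, 774 sold [FIFO — oldest first]: 91 @ $5 + 241 @ $6 + 250 @ $8 + 192 @ $10 = $5,821
Ending inventory: 181 @ $10 = $1,810
Check: goods available $7,631 = COGS $5,821 + ending $1,810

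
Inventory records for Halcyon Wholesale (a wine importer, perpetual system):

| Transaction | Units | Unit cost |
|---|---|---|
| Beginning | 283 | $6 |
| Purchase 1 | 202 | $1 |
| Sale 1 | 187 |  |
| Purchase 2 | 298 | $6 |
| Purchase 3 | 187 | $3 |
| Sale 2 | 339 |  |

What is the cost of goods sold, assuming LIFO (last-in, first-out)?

Sale 1 (187) [LIFO — newest first]: 187 @ $1 = $187
Sale 2 (339) [LIFO — newest first]: 187 @ $3 + 152 @ $6 = $1,473
Total COGS = $187 + $1,473 = $1,660
Ending inventory: 283 @ $6 + 15 @ $1 + 146 @ $6 = $2,589
Check: goods available $4,249 = COGS $1,660 + ending $2,589

COGS = $1,660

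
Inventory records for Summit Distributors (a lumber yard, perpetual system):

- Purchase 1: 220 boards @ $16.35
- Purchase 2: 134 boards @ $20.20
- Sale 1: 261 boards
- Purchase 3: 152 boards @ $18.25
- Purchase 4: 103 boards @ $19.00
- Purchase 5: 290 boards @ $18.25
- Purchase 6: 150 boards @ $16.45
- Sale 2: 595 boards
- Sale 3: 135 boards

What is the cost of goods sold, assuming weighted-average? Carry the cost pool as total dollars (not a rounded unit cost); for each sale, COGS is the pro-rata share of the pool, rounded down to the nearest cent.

COGS = $17,753.51

After Purchase 1: 220 on hand, pool $3,597.00 (≈ $16.3500 each)
After Purchase 2: 354 on hand, pool $6,303.80 (≈ $17.8073 each)
Sale 1, sell 261: 261/354 × $6,303.80 → $4,647.71
After Purchase 3: 245 on hand, pool $4,430.09 (≈ $18.0820 each)
After Purchase 4: 348 on hand, pool $6,387.09 (≈ $18.3537 each)
After Purchase 5: 638 on hand, pool $11,679.59 (≈ $18.3066 each)
After Purchase 6: 788 on hand, pool $14,147.09 (≈ $17.9532 each)
Sale 2, sell 595: 595/788 × $14,147.09 → $10,682.13
Sale 3, sell 135: 135/193 × $3,464.96 → $2,423.67
Total COGS = $4,647.71 + $10,682.13 + $2,423.67 = $17,753.51
Ending inventory (cost pool remaining) = $1,041.29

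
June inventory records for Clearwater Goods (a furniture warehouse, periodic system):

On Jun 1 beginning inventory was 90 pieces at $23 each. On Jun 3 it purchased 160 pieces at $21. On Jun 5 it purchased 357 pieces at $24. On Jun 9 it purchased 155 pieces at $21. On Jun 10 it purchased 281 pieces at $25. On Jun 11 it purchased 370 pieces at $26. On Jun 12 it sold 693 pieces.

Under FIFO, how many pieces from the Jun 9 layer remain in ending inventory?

69

Jun 12, 693 sold [FIFO — oldest first]: 90 @ $23 + 160 @ $21 + 357 @ $24 + 86 @ $21 = $15,804
Ending inventory: 69 @ $21 + 281 @ $25 + 370 @ $26 = $18,094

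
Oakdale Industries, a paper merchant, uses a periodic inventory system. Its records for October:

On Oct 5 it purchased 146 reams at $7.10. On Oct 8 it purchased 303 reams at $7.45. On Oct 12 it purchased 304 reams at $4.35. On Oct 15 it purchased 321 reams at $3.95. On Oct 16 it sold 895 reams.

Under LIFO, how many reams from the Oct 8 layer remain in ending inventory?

Oct 16, 895 sold [LIFO — newest first]: 321 @ $3.95 + 304 @ $4.35 + 270 @ $7.45 = $4,601.85
Ending inventory: 146 @ $7.10 + 33 @ $7.45 = $1,282.45

33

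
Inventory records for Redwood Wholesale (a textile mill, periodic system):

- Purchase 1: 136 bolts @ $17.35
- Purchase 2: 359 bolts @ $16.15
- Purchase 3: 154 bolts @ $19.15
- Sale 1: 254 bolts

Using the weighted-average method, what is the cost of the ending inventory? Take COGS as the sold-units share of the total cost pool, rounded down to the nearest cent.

Sale 1, sell 254: 254/649 × $11,106.55 → $4,346.78
Ending inventory (cost pool remaining) = $6,759.77

Ending inventory = $6,759.77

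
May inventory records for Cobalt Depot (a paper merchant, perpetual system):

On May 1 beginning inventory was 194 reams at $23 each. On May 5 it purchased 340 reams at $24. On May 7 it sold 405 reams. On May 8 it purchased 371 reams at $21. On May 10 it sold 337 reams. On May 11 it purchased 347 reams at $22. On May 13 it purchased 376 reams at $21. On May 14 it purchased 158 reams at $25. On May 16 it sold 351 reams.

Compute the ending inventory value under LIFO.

May 7, 405 sold [LIFO — newest first]: 340 @ $24 + 65 @ $23 = $9,655
May 10, 337 sold [LIFO — newest first]: 337 @ $21 = $7,077
May 16, 351 sold [LIFO — newest first]: 158 @ $25 + 193 @ $21 = $8,003
Total COGS = $9,655 + $7,077 + $8,003 = $24,735
Ending inventory: 129 @ $23 + 34 @ $21 + 347 @ $22 + 183 @ $21 = $15,158
Check: goods available $39,893 = COGS $24,735 + ending $15,158

Ending inventory = $15,158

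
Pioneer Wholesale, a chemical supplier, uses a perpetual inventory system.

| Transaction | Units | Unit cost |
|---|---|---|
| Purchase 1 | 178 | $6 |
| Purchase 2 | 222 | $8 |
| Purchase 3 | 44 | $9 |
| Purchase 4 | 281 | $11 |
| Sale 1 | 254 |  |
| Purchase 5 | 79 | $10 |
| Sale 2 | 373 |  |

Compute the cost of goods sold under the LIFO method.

Sale 1 (254) [LIFO — newest first]: 254 @ $11 = $2,794
Sale 2 (373) [LIFO — newest first]: 79 @ $10 + 27 @ $11 + 44 @ $9 + 222 @ $8 + 1 @ $6 = $3,265
Total COGS = $2,794 + $3,265 = $6,059
Ending inventory: 177 @ $6 = $1,062
Check: goods available $7,121 = COGS $6,059 + ending $1,062

COGS = $6,059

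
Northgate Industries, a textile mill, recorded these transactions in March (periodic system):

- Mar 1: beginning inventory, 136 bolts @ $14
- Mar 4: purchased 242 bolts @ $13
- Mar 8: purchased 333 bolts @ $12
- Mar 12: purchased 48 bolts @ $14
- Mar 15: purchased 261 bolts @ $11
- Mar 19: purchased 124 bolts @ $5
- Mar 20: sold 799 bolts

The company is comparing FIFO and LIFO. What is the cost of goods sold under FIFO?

COGS = $10,158

FIFO COGS: 136 @ $14 + 242 @ $13 + 333 @ $12 + 48 @ $14 + 40 @ $11 = $10,158
LIFO COGS: 124 @ $5 + 261 @ $11 + 48 @ $14 + 333 @ $12 + 33 @ $13 = $8,588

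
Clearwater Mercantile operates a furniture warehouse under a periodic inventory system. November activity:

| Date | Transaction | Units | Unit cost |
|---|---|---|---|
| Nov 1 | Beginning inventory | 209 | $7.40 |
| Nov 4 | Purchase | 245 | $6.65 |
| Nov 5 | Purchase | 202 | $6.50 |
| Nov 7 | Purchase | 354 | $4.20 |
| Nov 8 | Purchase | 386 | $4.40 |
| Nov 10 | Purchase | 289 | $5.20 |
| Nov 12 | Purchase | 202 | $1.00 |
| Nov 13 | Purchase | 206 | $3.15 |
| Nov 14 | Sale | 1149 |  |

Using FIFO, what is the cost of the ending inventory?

Nov 14, 1149 sold [FIFO — oldest first]: 209 @ $7.40 + 245 @ $6.65 + 202 @ $6.50 + 354 @ $4.20 + 139 @ $4.40 = $6,587.25
Ending inventory: 247 @ $4.40 + 289 @ $5.20 + 202 @ $1.00 + 206 @ $3.15 = $3,440.50
Check: goods available $10,027.75 = COGS $6,587.25 + ending $3,440.50

Ending inventory = $3,440.50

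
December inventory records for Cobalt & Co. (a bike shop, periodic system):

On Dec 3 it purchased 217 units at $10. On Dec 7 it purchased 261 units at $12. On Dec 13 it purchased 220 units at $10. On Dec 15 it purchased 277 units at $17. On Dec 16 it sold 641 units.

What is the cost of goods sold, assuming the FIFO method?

Dec 16, 641 sold [FIFO — oldest first]: 217 @ $10 + 261 @ $12 + 163 @ $10 = $6,932
Ending inventory: 57 @ $10 + 277 @ $17 = $5,279

COGS = $6,932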